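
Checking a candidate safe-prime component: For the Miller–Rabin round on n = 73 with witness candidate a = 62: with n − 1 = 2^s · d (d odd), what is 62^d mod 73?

n − 1 = 72 = 2^3 · 9, so s = 3 and d = 9.
By repeated squaring, 62^9 ≡ 51 (mod 73).

51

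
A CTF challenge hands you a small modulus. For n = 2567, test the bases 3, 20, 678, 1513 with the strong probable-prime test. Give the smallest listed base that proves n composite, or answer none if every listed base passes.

n − 1 = 2566 = 2^1 · 1283, so s = 1 and d = 1283.
Base 3: x_0 = 3^1283 mod 2567 = 1744. x_0 ∉ {1, 2566} and s = 1, so 3 is a Miller–Rabin witness and 2567 is composite.
Base 20: x_0 = 20^1283 mod 2567 = 2543. x_0 ∉ {1, 2566} and s = 1, so 20 is a Miller–Rabin witness and 2567 is composite.
Base 678: x_0 = 678^1283 mod 2567 = 1607. x_0 ∉ {1, 2566} and s = 1, so 678 is a Miller–Rabin witness and 2567 is composite.
Base 1513: x_0 = 1513^1283 mod 2567 = 2499. x_0 ∉ {1, 2566} and s = 1, so 1513 is a Miller–Rabin witness and 2567 is composite.
The smallest witness among the given bases is 3.

3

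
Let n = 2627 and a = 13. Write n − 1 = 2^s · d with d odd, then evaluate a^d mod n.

n − 1 = 2626 = 2^1 · 1313, so s = 1 and d = 1313.
13^1313 mod 2627 = 1016.

1016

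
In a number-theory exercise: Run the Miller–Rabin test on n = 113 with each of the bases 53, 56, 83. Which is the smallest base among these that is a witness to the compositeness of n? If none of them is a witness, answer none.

n − 1 = 112 = 2^4 · 7, so s = 4 and d = 7.
Base 53: x_0 = 53^7 mod 113 = 98. x_0 is neither 1 nor 112, so continue squaring. x_1 = 98^2 mod 113 = 112. x_1 ≡ −1, so 53 is not a witness.
Base 56: x_0 = 56^7 mod 113 = 15. x_0 is neither 1 nor 112, so continue squaring. x_1 = 15^2 mod 113 = 112. x_1 ≡ −1, so 56 is not a witness.
Base 83: x_0 = 83^7 mod 113 = 112. x_0 = 112 ≡ −1, so 83 is not a witness.
No listed base is a witness for 113.

none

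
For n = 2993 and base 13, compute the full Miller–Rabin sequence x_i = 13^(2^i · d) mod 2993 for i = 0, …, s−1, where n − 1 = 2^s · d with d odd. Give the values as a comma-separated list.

2721, 2152, 933, 2519

n − 1 = 2992 = 2^4 · 187, so s = 4 and d = 187.
x_0 = 13^187 mod 2993 = 2721.
x_1 = 2721^2 mod 2993 = 2152.
x_2 = 2152^2 mod 2993 = 933.
x_3 = 933^2 mod 2993 = 2519.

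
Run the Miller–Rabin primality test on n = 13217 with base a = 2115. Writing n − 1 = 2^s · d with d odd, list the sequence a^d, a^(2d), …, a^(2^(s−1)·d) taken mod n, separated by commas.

6660, 12565, 2160, 13216, 1

n − 1 = 13216 = 2^5 · 413, so s = 5 and d = 413.
x_0 = 2115^413 mod 13217 = 6660.
x_1 = 6660^2 mod 13217 = 12565.
x_2 = 12565^2 mod 13217 = 2160.
x_3 = 2160^2 mod 13217 = 13216.
x_4 = 13216^2 mod 13217 = 1.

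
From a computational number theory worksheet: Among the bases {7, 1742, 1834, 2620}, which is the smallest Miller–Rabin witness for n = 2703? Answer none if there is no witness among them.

n − 1 = 2702 = 2^1 · 1351, so s = 1 and d = 1351.
Base 7: x_0 = 7^1351 mod 2703 = 250. x_0 ∉ {1, 2702} and s = 1, so 7 is a Miller–Rabin witness and 2703 is composite.
Base 1742: x_0 = 1742^1351 mod 2703 = 1817. x_0 ∉ {1, 2702} and s = 1, so 1742 is a Miller–Rabin witness and 2703 is composite.
Base 1834: x_0 = 1834^1351 mod 2703 = 535. x_0 ∉ {1, 2702} and s = 1, so 1834 is a Miller–Rabin witness and 2703 is composite.
Base 2620: x_0 = 2620^1351 mod 2703 = 1726. x_0 ∉ {1, 2702} and s = 1, so 2620 is a Miller–Rabin witness and 2703 is composite.
The smallest witness among the given bases is 7.

7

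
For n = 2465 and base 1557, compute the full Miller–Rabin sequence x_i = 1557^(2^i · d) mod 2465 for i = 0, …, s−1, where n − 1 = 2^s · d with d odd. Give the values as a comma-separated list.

1422, 784, 871, 1886, 1

n − 1 = 2464 = 2^5 · 77, so s = 5 and d = 77.
x_0 = 1557^77 mod 2465 = 1422.
x_1 = 1422^2 mod 2465 = 784.
x_2 = 784^2 mod 2465 = 871.
x_3 = 871^2 mod 2465 = 1886.
x_4 = 1886^2 mod 2465 = 1.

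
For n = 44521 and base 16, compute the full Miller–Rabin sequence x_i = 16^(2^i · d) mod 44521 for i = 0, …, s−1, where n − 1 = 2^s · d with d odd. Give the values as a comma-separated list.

33761, 23000, 1478

n − 1 = 44520 = 2^3 · 5565, so s = 3 and d = 5565.
x_0 = 16^5565 mod 44521 = 33761.
x_1 = 33761^2 mod 44521 = 23000.
x_2 = 23000^2 mod 44521 = 1478.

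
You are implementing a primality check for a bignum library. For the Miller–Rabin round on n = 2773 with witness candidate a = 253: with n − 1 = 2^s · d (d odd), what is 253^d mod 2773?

n − 1 = 2772 = 2^2 · 693, so s = 2 and d = 693.
Repeated squaring mod 2773: 253^1 ≡ 253, 253^2 ≡ 230, 253^4 ≡ 213, 253^8 ≡ 1001, 253^16 ≡ 948, 253^32 ≡ 252, 253^64 ≡ 2498, 253^128 ≡ 754, 253^256 ≡ 51, 253^512 ≡ 2601.
693 = 512 + 128 + 32 + 16 + 4 + 1, so 253^693 ≡ 2601·754·252·948·213·253 ≡ 756 (mod 2773).

756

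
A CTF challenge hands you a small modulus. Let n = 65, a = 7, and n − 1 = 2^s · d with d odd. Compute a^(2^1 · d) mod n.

n − 1 = 64 = 2^6 · 1, so s = 6 and d = 1.
x_0 = 7^1 mod 65 = 7.
x_1 = 7^2 mod 65 = 49.

49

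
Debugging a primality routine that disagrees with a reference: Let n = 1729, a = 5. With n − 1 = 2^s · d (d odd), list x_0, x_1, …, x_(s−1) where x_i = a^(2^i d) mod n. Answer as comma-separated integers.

1217, 1065, 1, 1, 1, 1

n − 1 = 1728 = 2^6 · 27, so s = 6 and d = 27.
x_0 = 5^27 mod 1729 = 1217.
x_1 = 1217^2 mod 1729 = 1065.
x_2 = 1065^2 mod 1729 = 1.
x_3 = 1^2 mod 1729 = 1.
x_4 = 1^2 mod 1729 = 1.
x_5 = 1^2 mod 1729 = 1.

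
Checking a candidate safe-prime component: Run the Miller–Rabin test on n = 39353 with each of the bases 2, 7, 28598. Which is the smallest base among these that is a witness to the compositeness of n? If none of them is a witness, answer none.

n − 1 = 39352 = 2^3 · 4919, so s = 3 and d = 4919.
Base 2: x_0 = 2^4919 mod 39353 = 36160. x_0 is neither 1 nor 39352, so continue squaring. x_1 = 36160^2 mod 39353 = 2822. x_2 = 2822^2 mod 39353 = 14378. Reached i = s−1 = 2 without hitting −1: 2 is a Miller–Rabin witness and 39353 is composite.
Base 7: x_0 = 7^4919 mod 39353 = 16488. x_0 is neither 1 nor 39352, so continue squaring. x_1 = 16488^2 mod 39353 = 3620. x_2 = 3620^2 mod 39353 = 39204. Reached i = s−1 = 2 without hitting −1: 7 is a Miller–Rabin witness and 39353 is composite.
Base 28598: x_0 = 28598^4919 mod 39353 = 7694. x_0 is neither 1 nor 39352, so continue squaring. x_1 = 7694^2 mod 39353 = 10724. x_2 = 10724^2 mod 39353 = 14710. Reached i = s−1 = 2 without hitting −1: 28598 is a Miller–Rabin witness and 39353 is composite.
The smallest witness among the given bases is 2.

2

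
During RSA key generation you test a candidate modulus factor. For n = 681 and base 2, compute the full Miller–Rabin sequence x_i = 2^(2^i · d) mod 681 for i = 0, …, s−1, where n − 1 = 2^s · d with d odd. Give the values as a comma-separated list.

392, 439, 679

n − 1 = 680 = 2^3 · 85, so s = 3 and d = 85.
x_0 = 2^85 mod 681 = 392.
x_1 = 392^2 mod 681 = 439.
x_2 = 439^2 mod 681 = 679.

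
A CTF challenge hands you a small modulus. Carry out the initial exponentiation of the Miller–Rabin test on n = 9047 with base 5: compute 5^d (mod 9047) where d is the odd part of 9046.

n − 1 = 9046 = 2^1 · 4523, so s = 1 and d = 4523.
Repeated squaring mod 9047: 5^1 ≡ 5, 5^2 ≡ 25, 5^4 ≡ 625, 5^8 ≡ 1604, 5^16 ≡ 3468, 5^32 ≡ 3561, 5^64 ≡ 5874, 5^128 ≡ 7665, 5^256 ≡ 1007, 5^512 ≡ 785, 5^1024 ≡ 1029, 5^2048 ≡ 342, 5^4096 ≡ 8400.
4523 = 4096 + 256 + 128 + 32 + 8 + 2 + 1, so 5^4523 ≡ 8400·1007·7665·3561·1604·25·5 ≡ 130 (mod 9047).

130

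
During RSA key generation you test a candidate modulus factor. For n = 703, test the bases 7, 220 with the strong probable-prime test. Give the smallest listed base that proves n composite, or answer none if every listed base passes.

220

n − 1 = 702 = 2^1 · 351, so s = 1 and d = 351.
Base 7: x_0 = 7^351 mod 703 = 1. x_0 = 1, so 7 is not a witness.
Base 220: x_0 = 220^351 mod 703 = 438. x_0 ∉ {1, 702} and s = 1, so 220 is a Miller–Rabin witness and 703 is composite.
The smallest witness among the given bases is 220.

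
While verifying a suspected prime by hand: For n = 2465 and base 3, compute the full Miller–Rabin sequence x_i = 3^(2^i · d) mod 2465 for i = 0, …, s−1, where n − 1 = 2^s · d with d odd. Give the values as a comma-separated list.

2018, 144, 1016, 1886, 1

n − 1 = 2464 = 2^5 · 77, so s = 5 and d = 77.
x_0 = 3^77 mod 2465 = 2018.
x_1 = 2018^2 mod 2465 = 144.
x_2 = 144^2 mod 2465 = 1016.
x_3 = 1016^2 mod 2465 = 1886.
x_4 = 1886^2 mod 2465 = 1.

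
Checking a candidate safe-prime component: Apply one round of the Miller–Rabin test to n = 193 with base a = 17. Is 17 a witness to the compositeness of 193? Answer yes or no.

no

n − 1 = 192 = 2^6 · 3, so s = 6 and d = 3.
x_0 = 17^3 mod 193 = 88.
x_0 is neither 1 nor 192, so continue squaring.
x_1 = 88^2 mod 193 = 24.
x_2 = 24^2 mod 193 = 190.
x_3 = 190^2 mod 193 = 9.
x_4 = 9^2 mod 193 = 81.
x_5 = 81^2 mod 193 = 192.
x_5 ≡ −1, so 17 is not a witness.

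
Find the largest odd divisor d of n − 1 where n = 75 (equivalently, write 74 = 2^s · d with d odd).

37

Halving: 74 → 37; 37 is odd.
So 74 = 2^1 · 37.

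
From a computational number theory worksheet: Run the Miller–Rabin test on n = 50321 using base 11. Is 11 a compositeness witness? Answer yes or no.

n − 1 = 50320 = 2^4 · 3145, so s = 4 and d = 3145.
x_0 = 11^3145 mod 50321 = 13993.
x_0 is neither 1 nor 50320, so continue squaring.
x_1 = 13993^2 mod 50321 = 5038.
x_2 = 5038^2 mod 50321 = 19660.
x_3 = 19660^2 mod 50321 = 50320.
x_3 ≡ −1, so 11 is not a witness.

no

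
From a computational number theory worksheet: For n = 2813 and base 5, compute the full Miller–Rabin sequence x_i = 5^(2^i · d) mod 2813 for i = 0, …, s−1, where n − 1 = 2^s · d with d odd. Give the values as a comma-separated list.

n − 1 = 2812 = 2^2 · 703, so s = 2 and d = 703.
x_0 = 5^703 mod 2813 = 589.
x_1 = 589^2 mod 2813 = 922.

589, 922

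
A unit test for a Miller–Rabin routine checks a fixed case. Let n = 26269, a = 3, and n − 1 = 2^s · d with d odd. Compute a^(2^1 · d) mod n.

n − 1 = 26268 = 2^2 · 6567, so s = 2 and d = 6567.
x_0 = 3^6567 mod 26269 = 6942.
x_1 = 6942^2 mod 26269 = 14018.

14018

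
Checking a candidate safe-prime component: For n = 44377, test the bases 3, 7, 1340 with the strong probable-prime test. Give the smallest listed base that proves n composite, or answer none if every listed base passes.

n − 1 = 44376 = 2^3 · 5547, so s = 3 and d = 5547.
Base 3: x_0 = 3^5547 mod 44377 = 22713. x_0 is neither 1 nor 44376, so continue squaring. x_1 = 22713^2 mod 44377 = 42121. x_2 = 42121^2 mod 44377 = 30558. Reached i = s−1 = 2 without hitting −1: 3 is a Miller–Rabin witness and 44377 is composite.
Base 7: x_0 = 7^5547 mod 44377 = 10691. x_0 is neither 1 nor 44376, so continue squaring. x_1 = 10691^2 mod 44377 = 26706. x_2 = 26706^2 mod 44377 = 27669. Reached i = s−1 = 2 without hitting −1: 7 is a Miller–Rabin witness and 44377 is composite.
Base 1340: x_0 = 1340^5547 mod 44377 = 19875. x_0 is neither 1 nor 44376, so continue squaring. x_1 = 19875^2 mod 44377 = 15948. x_2 = 15948^2 mod 44377 = 14117. Reached i = s−1 = 2 without hitting −1: 1340 is a Miller–Rabin witness and 44377 is composite.
The smallest witness among the given bases is 3.

3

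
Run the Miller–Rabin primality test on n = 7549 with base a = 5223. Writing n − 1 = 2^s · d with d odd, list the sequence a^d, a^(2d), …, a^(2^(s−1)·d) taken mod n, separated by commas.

7548, 1

n − 1 = 7548 = 2^2 · 1887, so s = 2 and d = 1887.
x_0 = 5223^1887 mod 7549 = 7548.
x_1 = 7548^2 mod 7549 = 1.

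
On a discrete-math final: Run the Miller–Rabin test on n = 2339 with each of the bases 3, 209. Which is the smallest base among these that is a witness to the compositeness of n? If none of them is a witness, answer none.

none

n − 1 = 2338 = 2^1 · 1169, so s = 1 and d = 1169.
Base 3: x_0 = 3^1169 mod 2339 = 1. x_0 = 1, so 3 is not a witness.
Base 209: x_0 = 209^1169 mod 2339 = 1. x_0 = 1, so 209 is not a witness.
No listed base is a witness for 2339.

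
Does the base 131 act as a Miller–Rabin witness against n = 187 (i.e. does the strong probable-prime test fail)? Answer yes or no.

yes

n − 1 = 186 = 2^1 · 93, so s = 1 and d = 93.
x_0 = 131^93 mod 187 = 65.
x_0 ∉ {1, 186} and s = 1, so 131 is a Miller–Rabin witness and 187 is composite.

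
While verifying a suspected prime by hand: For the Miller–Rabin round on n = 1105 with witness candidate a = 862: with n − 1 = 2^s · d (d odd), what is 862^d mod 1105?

n − 1 = 1104 = 2^4 · 69, so s = 4 and d = 69.
862^69 mod 1105 = 207.

207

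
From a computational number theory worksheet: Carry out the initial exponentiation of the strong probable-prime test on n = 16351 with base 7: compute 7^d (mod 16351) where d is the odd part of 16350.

6442

n − 1 = 16350 = 2^1 · 8175, so s = 1 and d = 8175.
Repeated squaring mod 16351: 7^1 ≡ 7, 7^2 ≡ 49, 7^4 ≡ 2401, 7^8 ≡ 9249, 7^16 ≡ 11920, 7^32 ≡ 12561, 7^64 ≡ 7922, 7^128 ≡ 2946, 7^256 ≡ 12886, 7^512 ≡ 4591, 7^1024 ≡ 842, 7^2048 ≡ 5871, 7^4096 ≡ 733.
8175 = 4096 + 2048 + 1024 + 512 + 256 + 128 + 64 + 32 + 8 + 4 + 2 + 1, so 7^8175 ≡ 733·5871·842·4591·12886·2946·7922·12561·9249·2401·49·7 ≡ 6442 (mod 16351).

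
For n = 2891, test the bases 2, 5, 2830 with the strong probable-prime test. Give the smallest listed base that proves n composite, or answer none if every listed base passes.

n − 1 = 2890 = 2^1 · 1445, so s = 1 and d = 1445.
Base 2: x_0 = 2^1445 mod 2891 = 732. x_0 ∉ {1, 2890} and s = 1, so 2 is a Miller–Rabin witness and 2891 is composite.
Base 5: x_0 = 5^1445 mod 2891 = 1858. x_0 ∉ {1, 2890} and s = 1, so 5 is a Miller–Rabin witness and 2891 is composite.
Base 2830: x_0 = 2830^1445 mod 2891 = 1628. x_0 ∉ {1, 2890} and s = 1, so 2830 is a Miller–Rabin witness and 2891 is composite.
The smallest witness among the given bases is 2.

2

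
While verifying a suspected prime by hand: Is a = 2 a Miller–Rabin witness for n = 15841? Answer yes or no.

no

n − 1 = 15840 = 2^5 · 495, so s = 5 and d = 495.
Repeated squaring mod 15841: 2^1 ≡ 2, 2^2 ≡ 4, 2^4 ≡ 16, 2^8 ≡ 256, 2^16 ≡ 2172, 2^32 ≡ 12807, 2^64 ≡ 1535, 2^128 ≡ 11757, 2^256 ≡ 14324.
495 = 256 + 128 + 64 + 32 + 8 + 4 + 2 + 1, so 2^495 ≡ 14324·11757·1535·12807·256·16·4·2 ≡ 1 (mod 15841).
x_0 = 2^495 mod 15841 = 1.
x_0 = 1, so 2 is not a witness.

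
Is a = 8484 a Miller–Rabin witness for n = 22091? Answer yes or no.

no

n − 1 = 22090 = 2^1 · 11045, so s = 1 and d = 11045.
x_0 = 8484^11045 mod 22091 = 22090.
x_0 = 22090 ≡ −1, so 8484 is not a witness.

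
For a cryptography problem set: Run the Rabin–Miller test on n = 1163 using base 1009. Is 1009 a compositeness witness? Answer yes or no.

no

n − 1 = 1162 = 2^1 · 581, so s = 1 and d = 581.
Repeated squaring mod 1163: 1009^1 ≡ 1009, 1009^2 ≡ 456, 1009^4 ≡ 922, 1009^8 ≡ 1094, 1009^16 ≡ 109, 1009^32 ≡ 251, 1009^64 ≡ 199, 1009^128 ≡ 59, 1009^256 ≡ 1155, 1009^512 ≡ 64.
581 = 512 + 64 + 4 + 1, so 1009^581 ≡ 64·199·922·1009 ≡ 1162 (mod 1163).
x_0 = 1009^581 mod 1163 = 1162.
x_0 = 1162 ≡ −1, so 1009 is not a witness.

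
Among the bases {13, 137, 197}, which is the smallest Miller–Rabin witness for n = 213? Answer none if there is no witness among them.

n − 1 = 212 = 2^2 · 53, so s = 2 and d = 53.
Base 13: x_0 = 13^53 mod 213 = 22. x_0 is neither 1 nor 212, so continue squaring. x_1 = 22^2 mod 213 = 58. Reached i = s−1 = 1 without hitting −1: 13 is a Miller–Rabin witness and 213 is composite.
Base 137: x_0 = 137^53 mod 213 = 17. x_0 is neither 1 nor 212, so continue squaring. x_1 = 17^2 mod 213 = 76. Reached i = s−1 = 1 without hitting −1: 137 is a Miller–Rabin witness and 213 is composite.
Base 197: x_0 = 197^53 mod 213 = 209. x_0 is neither 1 nor 212, so continue squaring. x_1 = 209^2 mod 213 = 16. Reached i = s−1 = 1 without hitting −1: 197 is a Miller–Rabin witness and 213 is composite.
The smallest witness among the given bases is 13.

13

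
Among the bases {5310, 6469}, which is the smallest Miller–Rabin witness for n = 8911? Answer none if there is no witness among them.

none

n − 1 = 8910 = 2^1 · 4455, so s = 1 and d = 4455.
Base 5310: x_0 = 5310^4455 mod 8911 = 1. x_0 = 1, so 5310 is not a witness.
Base 6469: x_0 = 6469^4455 mod 8911 = 1. x_0 = 1, so 6469 is not a witness.
No listed base is a witness for 8911.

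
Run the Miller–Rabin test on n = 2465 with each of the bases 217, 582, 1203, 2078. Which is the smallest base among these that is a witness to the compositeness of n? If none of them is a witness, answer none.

none

n − 1 = 2464 = 2^5 · 77, so s = 5 and d = 77.
Base 217: x_0 = 217^77 mod 2465 = 1322. x_0 is neither 1 nor 2464, so continue squaring. x_1 = 1322^2 mod 2465 = 2464. x_1 ≡ −1, so 217 is not a witness.
Base 582: x_0 = 582^77 mod 2465 = 1177. x_0 is neither 1 nor 2464, so continue squaring. x_1 = 1177^2 mod 2465 = 2464. x_1 ≡ −1, so 582 is not a witness.
Base 1203: x_0 = 1203^77 mod 2465 = 2308. x_0 is neither 1 nor 2464, so continue squaring. x_1 = 2308^2 mod 2465 = 2464. x_1 ≡ −1, so 1203 is not a witness.
Base 2078: x_0 = 2078^77 mod 2465 = 2163. x_0 is neither 1 nor 2464, so continue squaring. x_1 = 2163^2 mod 2465 = 2464. x_1 ≡ −1, so 2078 is not a witness.
No listed base is a witness for 2465.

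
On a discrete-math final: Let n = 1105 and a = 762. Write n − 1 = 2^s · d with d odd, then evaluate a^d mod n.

n − 1 = 1104 = 2^4 · 69, so s = 4 and d = 69.
762^69 mod 1105 = 437.

437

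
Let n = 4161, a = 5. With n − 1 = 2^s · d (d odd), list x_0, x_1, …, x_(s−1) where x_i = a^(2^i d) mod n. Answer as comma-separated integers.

n − 1 = 4160 = 2^6 · 65, so s = 6 and d = 65.
x_0 = 5^65 mod 4161 = 842.
x_1 = 842^2 mod 4161 = 1594.
x_2 = 1594^2 mod 4161 = 2626.
x_3 = 2626^2 mod 4161 = 1099.
x_4 = 1099^2 mod 4161 = 1111.
x_5 = 1111^2 mod 4161 = 2665.

842, 1594, 2626, 1099, 1111, 2665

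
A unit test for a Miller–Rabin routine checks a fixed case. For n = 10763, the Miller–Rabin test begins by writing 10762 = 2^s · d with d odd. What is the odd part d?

5381

Halving: 10762 → 5381; 5381 is odd.
So 10762 = 2^1 · 5381.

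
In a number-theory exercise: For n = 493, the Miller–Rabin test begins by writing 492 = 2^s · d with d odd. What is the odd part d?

Halving: 492 → 246 → 123; 123 is odd.
So 492 = 2^2 · 123.

123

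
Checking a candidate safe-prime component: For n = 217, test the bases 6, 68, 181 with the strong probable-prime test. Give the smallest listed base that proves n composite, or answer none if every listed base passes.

none

n − 1 = 216 = 2^3 · 27, so s = 3 and d = 27.
Base 6: x_0 = 6^27 mod 217 = 216. x_0 = 216 ≡ −1, so 6 is not a witness.
Base 68: x_0 = 68^27 mod 217 = 216. x_0 = 216 ≡ −1, so 68 is not a witness.
Base 181: x_0 = 181^27 mod 217 = 216. x_0 = 216 ≡ −1, so 181 is not a witness.
No listed base is a witness for 217.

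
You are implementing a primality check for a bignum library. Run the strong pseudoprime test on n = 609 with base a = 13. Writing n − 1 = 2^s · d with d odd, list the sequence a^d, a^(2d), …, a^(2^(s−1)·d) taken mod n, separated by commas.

n − 1 = 608 = 2^5 · 19, so s = 5 and d = 19.
x_0 = 13^19 mod 609 = 412.
x_1 = 412^2 mod 609 = 442.
x_2 = 442^2 mod 609 = 484.
x_3 = 484^2 mod 609 = 400.
x_4 = 400^2 mod 609 = 442.

412, 442, 484, 400, 442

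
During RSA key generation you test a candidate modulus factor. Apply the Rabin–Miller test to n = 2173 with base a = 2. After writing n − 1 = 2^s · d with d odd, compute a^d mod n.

828

n − 1 = 2172 = 2^2 · 543, so s = 2 and d = 543.
Repeated squaring mod 2173: 2^1 ≡ 2, 2^2 ≡ 4, 2^4 ≡ 16, 2^8 ≡ 256, 2^16 ≡ 346, 2^32 ≡ 201, 2^64 ≡ 1287, 2^128 ≡ 543, 2^256 ≡ 1494, 2^512 ≡ 365.
543 = 512 + 16 + 8 + 4 + 2 + 1, so 2^543 ≡ 365·346·256·16·4·2 ≡ 828 (mod 2173).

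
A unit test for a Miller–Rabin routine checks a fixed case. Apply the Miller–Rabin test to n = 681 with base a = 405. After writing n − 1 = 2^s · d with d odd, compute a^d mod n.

n − 1 = 680 = 2^3 · 85, so s = 3 and d = 85.
By repeated squaring, 405^85 ≡ 264 (mod 681).

264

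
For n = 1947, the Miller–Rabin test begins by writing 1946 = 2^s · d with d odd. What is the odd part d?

973

Halving: 1946 → 973; 973 is odd.
So 1946 = 2^1 · 973.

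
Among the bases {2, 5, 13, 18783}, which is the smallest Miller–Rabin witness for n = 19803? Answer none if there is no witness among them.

2

n − 1 = 19802 = 2^1 · 9901, so s = 1 and d = 9901.
Base 2: x_0 = 2^9901 mod 19803 = 2. x_0 ∉ {1, 19802} and s = 1, so 2 is a Miller–Rabin witness and 19803 is composite.
Base 5: x_0 = 5^9901 mod 19803 = 5. x_0 ∉ {1, 19802} and s = 1, so 5 is a Miller–Rabin witness and 19803 is composite.
Base 13: x_0 = 13^9901 mod 19803 = 5809. x_0 ∉ {1, 19802} and s = 1, so 13 is a Miller–Rabin witness and 19803 is composite.
Base 18783: x_0 = 18783^9901 mod 19803 = 18783. x_0 ∉ {1, 19802} and s = 1, so 18783 is a Miller–Rabin witness and 19803 is composite.
The smallest witness among the given bases is 2.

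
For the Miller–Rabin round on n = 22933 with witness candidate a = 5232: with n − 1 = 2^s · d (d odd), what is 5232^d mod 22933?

n − 1 = 22932 = 2^2 · 5733, so s = 2 and d = 5733.
5232^5733 mod 22933 = 8190.

8190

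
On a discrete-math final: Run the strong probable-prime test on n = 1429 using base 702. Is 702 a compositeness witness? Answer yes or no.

no

n − 1 = 1428 = 2^2 · 357, so s = 2 and d = 357.
x_0 = 702^357 mod 1429 = 809.
x_0 is neither 1 nor 1428, so continue squaring.
x_1 = 809^2 mod 1429 = 1428.
x_1 ≡ −1, so 702 is not a witness.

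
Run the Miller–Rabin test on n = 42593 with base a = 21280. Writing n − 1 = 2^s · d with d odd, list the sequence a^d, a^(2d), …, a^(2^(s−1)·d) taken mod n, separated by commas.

33504, 22094, 29056, 15283, 32670

n − 1 = 42592 = 2^5 · 1331, so s = 5 and d = 1331.
x_0 = 21280^1331 mod 42593 = 33504.
x_1 = 33504^2 mod 42593 = 22094.
x_2 = 22094^2 mod 42593 = 29056.
x_3 = 29056^2 mod 42593 = 15283.
x_4 = 15283^2 mod 42593 = 32670.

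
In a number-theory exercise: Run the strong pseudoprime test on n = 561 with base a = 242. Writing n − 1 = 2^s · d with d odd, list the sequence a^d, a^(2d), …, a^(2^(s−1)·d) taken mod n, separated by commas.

506, 220, 154, 154

n − 1 = 560 = 2^4 · 35, so s = 4 and d = 35.
x_0 = 242^35 mod 561 = 506.
x_1 = 506^2 mod 561 = 220.
x_2 = 220^2 mod 561 = 154.
x_3 = 154^2 mod 561 = 154.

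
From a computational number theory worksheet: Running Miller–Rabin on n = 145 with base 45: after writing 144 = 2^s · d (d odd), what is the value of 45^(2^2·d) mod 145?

n − 1 = 144 = 2^4 · 9, so s = 4 and d = 9.
x_0 = 45^9 mod 145 = 140.
x_1 = 140^2 mod 145 = 25.
x_2 = 25^2 mod 145 = 45.

45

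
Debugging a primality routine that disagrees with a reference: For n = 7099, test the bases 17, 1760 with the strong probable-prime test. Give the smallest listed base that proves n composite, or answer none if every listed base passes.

17

n − 1 = 7098 = 2^1 · 3549, so s = 1 and d = 3549.
Base 17: x_0 = 17^3549 mod 7099 = 5886. x_0 ∉ {1, 7098} and s = 1, so 17 is a Miller–Rabin witness and 7099 is composite.
Base 1760: x_0 = 1760^3549 mod 7099 = 1387. x_0 ∉ {1, 7098} and s = 1, so 1760 is a Miller–Rabin witness and 7099 is composite.
The smallest witness among the given bases is 17.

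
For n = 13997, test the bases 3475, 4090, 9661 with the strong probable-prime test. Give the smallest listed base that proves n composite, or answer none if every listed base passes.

n − 1 = 13996 = 2^2 · 3499, so s = 2 and d = 3499.
Base 3475: x_0 = 3475^3499 mod 13997 = 8218. x_0 is neither 1 nor 13996, so continue squaring. x_1 = 8218^2 mod 13997 = 13996. x_1 ≡ −1, so 3475 is not a witness.
Base 4090: x_0 = 4090^3499 mod 13997 = 13996. x_0 = 13996 ≡ −1, so 4090 is not a witness.
Base 9661: x_0 = 9661^3499 mod 13997 = 1. x_0 = 1, so 9661 is not a witness.
No listed base is a witness for 13997.

none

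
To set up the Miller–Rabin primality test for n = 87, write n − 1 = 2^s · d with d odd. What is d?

43

Halving: 86 → 43; 43 is odd.
So 86 = 2^1 · 43.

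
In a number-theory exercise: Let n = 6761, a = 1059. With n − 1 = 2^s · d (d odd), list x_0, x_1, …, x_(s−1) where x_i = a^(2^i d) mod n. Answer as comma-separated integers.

n − 1 = 6760 = 2^3 · 845, so s = 3 and d = 845.
x_0 = 1059^845 mod 6761 = 1775.
x_1 = 1775^2 mod 6761 = 6760.
x_2 = 6760^2 mod 6761 = 1.

1775, 6760, 1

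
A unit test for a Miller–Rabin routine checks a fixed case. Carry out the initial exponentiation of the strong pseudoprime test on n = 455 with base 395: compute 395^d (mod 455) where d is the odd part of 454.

320

n − 1 = 454 = 2^1 · 227, so s = 1 and d = 227.
395^227 mod 455 = 320.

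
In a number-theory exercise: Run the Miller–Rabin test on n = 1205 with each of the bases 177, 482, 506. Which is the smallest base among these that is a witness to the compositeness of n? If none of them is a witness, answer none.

n − 1 = 1204 = 2^2 · 301, so s = 2 and d = 301.
Base 177: x_0 = 177^301 mod 1205 = 177. x_0 is neither 1 nor 1204, so continue squaring. x_1 = 177^2 mod 1205 = 1204. x_1 ≡ −1, so 177 is not a witness.
Base 482: x_0 = 482^301 mod 1205 = 482. x_0 is neither 1 nor 1204, so continue squaring. x_1 = 482^2 mod 1205 = 964. Reached i = s−1 = 1 without hitting −1: 482 is a Miller–Rabin witness and 1205 is composite.
Base 506: x_0 = 506^301 mod 1205 = 506. x_0 is neither 1 nor 1204, so continue squaring. x_1 = 506^2 mod 1205 = 576. Reached i = s−1 = 1 without hitting −1: 506 is a Miller–Rabin witness and 1205 is composite.
The smallest witness among the given bases is 482.

482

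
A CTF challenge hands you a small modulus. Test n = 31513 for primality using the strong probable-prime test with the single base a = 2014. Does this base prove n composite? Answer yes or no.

n − 1 = 31512 = 2^3 · 3939, so s = 3 and d = 3939.
x_0 = 2014^3939 mod 31513 = 12375.
x_0 is neither 1 nor 31512, so continue squaring.
x_1 = 12375^2 mod 31513 = 18958.
x_2 = 18958^2 mod 31513 = 31512.
x_2 ≡ −1, so 2014 is not a witness.

no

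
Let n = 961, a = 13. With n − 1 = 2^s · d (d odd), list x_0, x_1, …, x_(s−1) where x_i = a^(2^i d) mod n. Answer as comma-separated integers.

526, 869, 776, 590, 218, 435

n − 1 = 960 = 2^6 · 15, so s = 6 and d = 15.
x_0 = 13^15 mod 961 = 526.
x_1 = 526^2 mod 961 = 869.
x_2 = 869^2 mod 961 = 776.
x_3 = 776^2 mod 961 = 590.
x_4 = 590^2 mod 961 = 218.
x_5 = 218^2 mod 961 = 435.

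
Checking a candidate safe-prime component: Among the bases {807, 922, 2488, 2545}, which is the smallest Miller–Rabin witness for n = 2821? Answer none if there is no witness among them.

2488

n − 1 = 2820 = 2^2 · 705, so s = 2 and d = 705.
Base 807: x_0 = 807^705 mod 2821 = 1. x_0 = 1, so 807 is not a witness.
Base 922: x_0 = 922^705 mod 2821 = 2820. x_0 = 2820 ≡ −1, so 922 is not a witness.
Base 2488: x_0 = 2488^705 mod 2821 = 993. x_0 is neither 1 nor 2820, so continue squaring. x_1 = 993^2 mod 2821 = 1520. Reached i = s−1 = 1 without hitting −1: 2488 is a Miller–Rabin witness and 2821 is composite.
Base 2545: x_0 = 2545^705 mod 2821 = 1611. x_0 is neither 1 nor 2820, so continue squaring. x_1 = 1611^2 mod 2821 = 1. x_1 = 1 but x_0 ≠ ±1, a nontrivial square root of 1 — 2545 is a witness and 2821 is composite.
The smallest witness among the given bases is 2488.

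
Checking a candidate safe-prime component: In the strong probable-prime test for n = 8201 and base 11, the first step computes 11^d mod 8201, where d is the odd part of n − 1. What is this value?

347

n − 1 = 8200 = 2^3 · 1025, so s = 3 and d = 1025.
Repeated squaring mod 8201: 11^1 ≡ 11, 11^2 ≡ 121, 11^4 ≡ 6440, 11^8 ≡ 1143, 11^16 ≡ 2490, 11^32 ≡ 144, 11^64 ≡ 4334, 11^128 ≡ 3266, 11^256 ≡ 5456, 11^512 ≡ 6507, 11^1024 ≡ 7487.
1025 = 1024 + 1, so 11^1025 ≡ 7487·11 ≡ 347 (mod 8201).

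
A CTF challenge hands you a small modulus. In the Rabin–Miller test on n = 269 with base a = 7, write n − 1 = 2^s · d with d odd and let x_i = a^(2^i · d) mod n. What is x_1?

268

n − 1 = 268 = 2^2 · 67, so s = 2 and d = 67.
x_0 = 7^67 mod 269 = 82.
x_1 = 82^2 mod 269 = 268.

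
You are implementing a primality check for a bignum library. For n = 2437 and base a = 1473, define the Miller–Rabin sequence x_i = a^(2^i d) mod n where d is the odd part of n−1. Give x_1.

n − 1 = 2436 = 2^2 · 609, so s = 2 and d = 609.
x_0 = 1473^609 mod 2437 = 2436.
x_1 = 2436^2 mod 2437 = 1.

1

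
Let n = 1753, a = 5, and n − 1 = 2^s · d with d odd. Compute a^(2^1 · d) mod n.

n − 1 = 1752 = 2^3 · 219, so s = 3 and d = 219.
x_0 = 5^219 mod 1753 = 190.
x_1 = 190^2 mod 1753 = 1040.

1040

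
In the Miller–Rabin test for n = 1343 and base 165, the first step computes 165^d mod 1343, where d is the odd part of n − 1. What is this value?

n − 1 = 1342 = 2^1 · 671, so s = 1 and d = 671.
Repeated squaring mod 1343: 165^1 ≡ 165, 165^2 ≡ 365, 165^4 ≡ 268, 165^8 ≡ 645, 165^16 ≡ 1038, 165^32 ≡ 358, 165^64 ≡ 579, 165^128 ≡ 834, 165^256 ≡ 1225, 165^512 ≡ 494.
671 = 512 + 128 + 16 + 8 + 4 + 2 + 1, so 165^671 ≡ 494·834·1038·645·268·365·165 ≡ 1251 (mod 1343).

1251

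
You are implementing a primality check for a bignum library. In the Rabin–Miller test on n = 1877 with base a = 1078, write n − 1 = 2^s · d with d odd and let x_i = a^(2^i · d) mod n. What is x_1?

n − 1 = 1876 = 2^2 · 469, so s = 2 and d = 469.
x_0 = 1078^469 mod 1877 = 1.
x_1 = 1^2 mod 1877 = 1.

1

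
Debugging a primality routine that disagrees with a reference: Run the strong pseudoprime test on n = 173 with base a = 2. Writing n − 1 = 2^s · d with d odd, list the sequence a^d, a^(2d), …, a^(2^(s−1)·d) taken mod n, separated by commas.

n − 1 = 172 = 2^2 · 43, so s = 2 and d = 43.
x_0 = 2^43 mod 173 = 80.
x_1 = 80^2 mod 173 = 172.

80, 172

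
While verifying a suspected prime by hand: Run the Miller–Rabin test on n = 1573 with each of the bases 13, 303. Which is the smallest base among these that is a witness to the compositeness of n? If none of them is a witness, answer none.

13

n − 1 = 1572 = 2^2 · 393, so s = 2 and d = 393.
Base 13: x_0 = 13^393 mod 1573 = 338. x_0 is neither 1 nor 1572, so continue squaring. x_1 = 338^2 mod 1573 = 988. Reached i = s−1 = 1 without hitting −1: 13 is a Miller–Rabin witness and 1573 is composite.
Base 303: x_0 = 303^393 mod 1573 = 337. x_0 is neither 1 nor 1572, so continue squaring. x_1 = 337^2 mod 1573 = 313. Reached i = s−1 = 1 without hitting −1: 303 is a Miller–Rabin witness and 1573 is composite.
The smallest witness among the given bases is 13.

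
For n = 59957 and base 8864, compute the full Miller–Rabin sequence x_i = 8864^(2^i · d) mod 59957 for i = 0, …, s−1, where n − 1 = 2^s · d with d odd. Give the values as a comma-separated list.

59956, 1

n − 1 = 59956 = 2^2 · 14989, so s = 2 and d = 14989.
x_0 = 8864^14989 mod 59957 = 59956.
x_1 = 59956^2 mod 59957 = 1.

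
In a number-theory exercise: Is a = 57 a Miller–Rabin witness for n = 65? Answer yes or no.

n − 1 = 64 = 2^6 · 1, so s = 6 and d = 1.
x_0 = 57^1 mod 65 = 57.
x_0 is neither 1 nor 64, so continue squaring.
x_1 = 57^2 mod 65 = 64.
x_1 ≡ −1, so 57 is not a witness.

no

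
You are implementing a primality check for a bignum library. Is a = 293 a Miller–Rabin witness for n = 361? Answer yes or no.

no

n − 1 = 360 = 2^3 · 45, so s = 3 and d = 45.
x_0 = 293^45 mod 361 = 360.
x_0 = 360 ≡ −1, so 293 is not a witness.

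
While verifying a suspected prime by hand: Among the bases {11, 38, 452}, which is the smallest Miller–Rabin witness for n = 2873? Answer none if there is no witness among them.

n − 1 = 2872 = 2^3 · 359, so s = 3 and d = 359.
Base 11: x_0 = 11^359 mod 2873 = 2060. x_0 is neither 1 nor 2872, so continue squaring. x_1 = 2060^2 mod 2873 = 179. x_2 = 179^2 mod 2873 = 438. Reached i = s−1 = 2 without hitting −1: 11 is a Miller–Rabin witness and 2873 is composite.
Base 38: x_0 = 38^359 mod 2873 = 1832. x_0 is neither 1 nor 2872, so continue squaring. x_1 = 1832^2 mod 2873 = 560. x_2 = 560^2 mod 2873 = 443. Reached i = s−1 = 2 without hitting −1: 38 is a Miller–Rabin witness and 2873 is composite.
Base 452: x_0 = 452^359 mod 2873 = 1824. x_0 is neither 1 nor 2872, so continue squaring. x_1 = 1824^2 mod 2873 = 42. x_2 = 42^2 mod 2873 = 1764. Reached i = s−1 = 2 without hitting −1: 452 is a Miller–Rabin witness and 2873 is composite.
The smallest witness among the given bases is 11.

11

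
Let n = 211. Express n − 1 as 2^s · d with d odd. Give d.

105

Halving: 210 → 105; 105 is odd.
So 210 = 2^1 · 105.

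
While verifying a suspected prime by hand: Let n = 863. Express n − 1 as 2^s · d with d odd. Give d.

Halving: 862 → 431; 431 is odd.
So 862 = 2^1 · 431.

431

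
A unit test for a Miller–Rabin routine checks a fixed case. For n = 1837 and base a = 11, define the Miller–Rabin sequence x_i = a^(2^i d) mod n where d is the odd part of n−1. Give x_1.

1232

n − 1 = 1836 = 2^2 · 459, so s = 2 and d = 459.
x_0 = 11^459 mod 1837 = 550.
x_1 = 550^2 mod 1837 = 1232.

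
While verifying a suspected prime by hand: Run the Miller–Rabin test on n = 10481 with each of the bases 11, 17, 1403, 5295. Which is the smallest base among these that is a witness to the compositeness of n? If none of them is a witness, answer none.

n − 1 = 10480 = 2^4 · 655, so s = 4 and d = 655.
Base 11: x_0 = 11^655 mod 10481 = 8358. x_0 is neither 1 nor 10480, so continue squaring. x_1 = 8358^2 mod 10481 = 299. x_2 = 299^2 mod 10481 = 5553. x_3 = 5553^2 mod 10481 = 707. Reached i = s−1 = 3 without hitting −1: 11 is a Miller–Rabin witness and 10481 is composite.
Base 17: x_0 = 17^655 mod 10481 = 9876. x_0 is neither 1 nor 10480, so continue squaring. x_1 = 9876^2 mod 10481 = 9671. x_2 = 9671^2 mod 10481 = 6278. x_3 = 6278^2 mod 10481 = 4724. Reached i = s−1 = 3 without hitting −1: 17 is a Miller–Rabin witness and 10481 is composite.
Base 1403: x_0 = 1403^655 mod 10481 = 7061. x_0 is neither 1 nor 10480, so continue squaring. x_1 = 7061^2 mod 10481 = 10085. x_2 = 10085^2 mod 10481 = 10082. x_3 = 10082^2 mod 10481 = 1986. Reached i = s−1 = 3 without hitting −1: 1403 is a Miller–Rabin witness and 10481 is composite.
Base 5295: x_0 = 5295^655 mod 10481 = 4829. x_0 is neither 1 nor 10480, so continue squaring. x_1 = 4829^2 mod 10481 = 9497. x_2 = 9497^2 mod 10481 = 4004. x_3 = 4004^2 mod 10481 = 6567. Reached i = s−1 = 3 without hitting −1: 5295 is a Miller–Rabin witness and 10481 is composite.
The smallest witness among the given bases is 11.

11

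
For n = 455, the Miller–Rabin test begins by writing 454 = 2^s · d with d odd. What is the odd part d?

227

Halving: 454 → 227; 227 is odd.
So 454 = 2^1 · 227.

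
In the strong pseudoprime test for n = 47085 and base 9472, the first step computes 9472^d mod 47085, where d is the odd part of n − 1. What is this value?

n − 1 = 47084 = 2^2 · 11771, so s = 2 and d = 11771.
Repeated squaring mod 47085: 9472^1 ≡ 9472, 9472^2 ≡ 21859, 9472^4 ≡ 44386, 9472^8 ≡ 33511, 9472^16 ≡ 9871, 9472^32 ≡ 17776, 9472^64 ≡ 45826, 9472^128 ≡ 31276, 9472^256 ≡ 44386, 9472^512 ≡ 33511, 9472^1024 ≡ 9871, 9472^2048 ≡ 17776, 9472^4096 ≡ 45826, 9472^8192 ≡ 31276.
11771 = 8192 + 2048 + 1024 + 256 + 128 + 64 + 32 + 16 + 8 + 2 + 1, so 9472^11771 ≡ 31276·17776·9871·44386·31276·45826·17776·9871·33511·21859·9472 ≡ 34168 (mod 47085).

34168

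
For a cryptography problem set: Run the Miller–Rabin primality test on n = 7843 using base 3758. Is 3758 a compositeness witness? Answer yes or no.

yes

n − 1 = 7842 = 2^1 · 3921, so s = 1 and d = 3921.
x_0 = 3758^3921 mod 7843 = 2515.
x_0 ∉ {1, 7842} and s = 1, so 3758 is a Miller–Rabin witness and 7843 is composite.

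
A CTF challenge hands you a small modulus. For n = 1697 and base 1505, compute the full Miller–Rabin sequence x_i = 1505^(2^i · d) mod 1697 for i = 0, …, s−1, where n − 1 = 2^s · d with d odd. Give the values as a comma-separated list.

1180, 860, 1405, 414, 1696

n − 1 = 1696 = 2^5 · 53, so s = 5 and d = 53.
x_0 = 1505^53 mod 1697 = 1180.
x_1 = 1180^2 mod 1697 = 860.
x_2 = 860^2 mod 1697 = 1405.
x_3 = 1405^2 mod 1697 = 414.
x_4 = 414^2 mod 1697 = 1696.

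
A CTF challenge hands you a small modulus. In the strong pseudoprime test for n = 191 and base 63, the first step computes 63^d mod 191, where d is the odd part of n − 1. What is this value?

190

n − 1 = 190 = 2^1 · 95, so s = 1 and d = 95.
Repeated squaring mod 191: 63^1 ≡ 63, 63^2 ≡ 149, 63^4 ≡ 45, 63^8 ≡ 115, 63^16 ≡ 46, 63^32 ≡ 15, 63^64 ≡ 34.
95 = 64 + 16 + 8 + 4 + 2 + 1, so 63^95 ≡ 34·46·115·45·149·63 ≡ 190 (mod 191).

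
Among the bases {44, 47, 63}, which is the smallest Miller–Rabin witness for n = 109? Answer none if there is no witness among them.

none

n − 1 = 108 = 2^2 · 27, so s = 2 and d = 27.
Base 44: x_0 = 44^27 mod 109 = 33. x_0 is neither 1 nor 108, so continue squaring. x_1 = 33^2 mod 109 = 108. x_1 ≡ −1, so 44 is not a witness.
Base 47: x_0 = 47^27 mod 109 = 33. x_0 is neither 1 nor 108, so continue squaring. x_1 = 33^2 mod 109 = 108. x_1 ≡ −1, so 47 is not a witness.
Base 63: x_0 = 63^27 mod 109 = 1. x_0 = 1, so 63 is not a witness.
No listed base is a witness for 109.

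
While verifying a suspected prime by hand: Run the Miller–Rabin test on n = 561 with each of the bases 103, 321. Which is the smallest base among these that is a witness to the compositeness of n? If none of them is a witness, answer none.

n − 1 = 560 = 2^4 · 35, so s = 4 and d = 35.
Base 103: x_0 = 103^35 mod 561 = 1. x_0 = 1, so 103 is not a witness.
Base 321: x_0 = 321^35 mod 561 = 417. x_0 is neither 1 nor 560, so continue squaring. x_1 = 417^2 mod 561 = 540. x_2 = 540^2 mod 561 = 441. x_3 = 441^2 mod 561 = 375. Reached i = s−1 = 3 without hitting −1: 321 is a Miller–Rabin witness and 561 is composite.
The smallest witness among the given bases is 321.

321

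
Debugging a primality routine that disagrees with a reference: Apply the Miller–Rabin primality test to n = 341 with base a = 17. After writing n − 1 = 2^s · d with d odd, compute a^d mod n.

285

n − 1 = 340 = 2^2 · 85, so s = 2 and d = 85.
By repeated squaring, 17^85 ≡ 285 (mod 341).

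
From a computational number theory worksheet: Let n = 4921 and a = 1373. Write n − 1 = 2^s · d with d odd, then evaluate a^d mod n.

3431

n − 1 = 4920 = 2^3 · 615, so s = 3 and d = 615.
1373^615 mod 4921 = 3431.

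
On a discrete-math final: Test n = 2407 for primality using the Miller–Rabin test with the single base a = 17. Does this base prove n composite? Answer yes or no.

yes

n − 1 = 2406 = 2^1 · 1203, so s = 1 and d = 1203.
Repeated squaring mod 2407: 17^1 ≡ 17, 17^2 ≡ 289, 17^4 ≡ 1683, 17^8 ≡ 1857, 17^16 ≡ 1625, 17^32 ≡ 146, 17^64 ≡ 2060, 17^128 ≡ 59, 17^256 ≡ 1074, 17^512 ≡ 523, 17^1024 ≡ 1538.
1203 = 1024 + 128 + 32 + 16 + 2 + 1, so 17^1203 ≡ 1538·59·146·1625·289·17 ≡ 1462 (mod 2407).
x_0 = 17^1203 mod 2407 = 1462.
x_0 ∉ {1, 2406} and s = 1, so 17 is a Miller–Rabin witness and 2407 is composite.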